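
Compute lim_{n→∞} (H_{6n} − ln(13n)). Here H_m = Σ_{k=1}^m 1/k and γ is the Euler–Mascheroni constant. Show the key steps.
lim = ln(6/13) + γ

By Euler-Maclaurin, H_m = ln m + γ + O(1/m). So
  H_{6n} − ln(13n) = ln(6n) + γ − ln(13n) + O(1/n)
                       = ln(6/13) + γ + O(1/n).
Hence the limit is ln(6/13) + γ.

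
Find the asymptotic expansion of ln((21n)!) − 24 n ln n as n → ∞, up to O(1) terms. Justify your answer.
ln((21n)!) − 24 n ln n = −3 n ln n + 21(ln 21 − 1) n + (1/2) ln(2π·21n) + O(1/n)

Stirling: ln((21n)!) = 21n ln(21n) − 21n + (1/2) ln(2π·21n) + O(1/n).
Expand 21n ln(21n) = 21n (ln n + ln 21) = 21n ln n + 21n ln 21.
Subtract 24n ln n: leading term is (21 − 24) n ln n = −3 n ln n. The next term is 21n ln 21 − 21n = 21(ln 21 − 1) n. Then the (1/2) ln(2π·21n) correction.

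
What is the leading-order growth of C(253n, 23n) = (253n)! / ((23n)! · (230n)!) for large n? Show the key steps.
C(253n, 23n) ~ (285311670611/10000000000)^(23n) · sqrt(11/(20π·23n))

Write N = 23n. Apply Stirling to each factorial:
  (11N)! ~ sqrt(2π·11N) · (11N/e)^(11N),
  N! ~ sqrt(2π N) · (N/e)^N,
  (10N)! ~ sqrt(2π·10N) · (10N/e)^(10N).
The exponential factors combine to (11N)^(11N) / (N^N · (10N)^(10N)) = 11^(11N)/10^(10N) = (11^11/10^10)^N = (285311670611/10000000000)^N.
The square-root prefactors combine to sqrt(2π·11N) / (sqrt(2π N)·sqrt(2π·10N)) = sqrt(11 / (2π·10·N)) = sqrt(11/(20π·23n)).
Substituting N = 23n: C(253n, 23n) ~ (285311670611/10000000000)^(23n) · sqrt(11/(20π·23n)).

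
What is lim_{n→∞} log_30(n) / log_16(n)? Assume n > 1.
lim = ln(16) / ln(30) = log_30(16)

Change of base: log_30(n) = ln n / ln 30 and log_16(n) = ln n / ln 16. The ratio is (ln n / ln 30) · (ln 16 / ln n) = ln 16 / ln 30, a constant independent of n. So the limit is ln 16 / ln 30 = log_30(16).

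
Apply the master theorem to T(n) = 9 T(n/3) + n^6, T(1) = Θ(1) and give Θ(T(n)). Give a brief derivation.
T(n) = Θ(n^6)

log_3 9 ≈ 2.000. f(n) = n^6 dominates n^(log_3 9) since 6 > 2.000, and the regularity condition a·f(n/b) = 9·(n/3)^6 = (9/729)·n^6 ≤ c·f(n) holds with c = 9/729 ≈ 0.0123 < 1. So this is Case 3: T(n) = Θ(f(n)) = Θ(n^6).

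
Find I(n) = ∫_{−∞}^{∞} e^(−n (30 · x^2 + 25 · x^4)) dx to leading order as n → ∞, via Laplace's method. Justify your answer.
I(n) ~ sqrt(π/(30n))

φ(x) = 30 · x^2 + 25 · x^4 has its unique global minimum at x* = 0 (since φ'(x) = 60x + 100x^3 = 0 only at x = 0 for real x with both coefficients positive, and φ → ∞ as |x| → ∞). At x* = 0, φ(0) = 0 and φ''(0) = 60. Laplace's method then gives
  I(n) ~ sqrt(2π / (n · φ''(0))) · e^(−n φ(0)) = sqrt(2π / (60n)) = sqrt(π/(30n)).
The 25 · x^4 term contributes only at subleading order (an O(1/n) relative correction).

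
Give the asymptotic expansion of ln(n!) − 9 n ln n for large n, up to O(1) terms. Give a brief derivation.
ln(n!) − 9 n ln n = −8 n ln n − n + (1/2) ln(2π n) + O(1/n)

Stirling: ln((n)!) = n ln(n) − n + (1/2) ln(2π·n) + O(1/n).
Here n ln(n) = n ln n.
Subtract 9n ln n: leading term is (1 − 9) n ln n = −8 n ln n. The next term is −n. Then the (1/2) ln(2π·n) correction.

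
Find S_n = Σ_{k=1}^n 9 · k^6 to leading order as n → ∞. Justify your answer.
S_n ~ 9 · n^7 / 7

By integral comparison (Euler-Maclaurin), Σ_{k=1}^n 9 · k^6 = 9 · ∫_0^n x^6 dx + O(n^6) = 9 · n^7/7 + O(n^6). (Equivalently, Faulhaber's formula gives the same leading term.)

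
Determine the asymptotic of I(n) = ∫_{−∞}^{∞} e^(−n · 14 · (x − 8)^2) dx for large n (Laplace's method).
I(n) = sqrt(π/(14n))

Here φ(x) = 14 · (x − 8)^2 has its unique minimum at x* = 8 with φ(x*) = 0 and φ''(x*) = 28. Laplace's method gives
  I(n) ~ e^(−n φ(x*)) · sqrt(2π / (n · φ''(x*))) = sqrt(2π / (28n)) = sqrt(π/(14n)).
This is exact: substituting u = (x − 8)·sqrt(14n) gives I(n) = (1/sqrt(14n)) ∫_{−∞}^{∞} e^(−u^2) du = sqrt(π/(14n)).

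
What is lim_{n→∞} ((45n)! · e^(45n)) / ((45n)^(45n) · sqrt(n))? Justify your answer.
lim = sqrt(2π·45)

Stirling: (45n)! ~ sqrt(2π·45n) · (45n/e)^(45n). Hence
  (45n)! · e^(45n) / (45n)^(45n) ~ sqrt(2π·45n).
Dividing by sqrt(n): sqrt(2π·45n) / sqrt(n) = sqrt(2π·45) · n^((1−1)/2), so the limit is sqrt(2π·45).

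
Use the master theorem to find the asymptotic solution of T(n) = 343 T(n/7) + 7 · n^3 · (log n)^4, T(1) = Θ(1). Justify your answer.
T(n) = Θ(n^3 · (log n)^5)

Here log_7 343 = 3 and f(n) = 7 · n^3 · (log n)^4 = Θ(n^(log_7 343) · (log n)^4). This is the extended Case 2 of the master theorem (f matches the critical exponent up to log factors), giving T(n) = Θ(n^(log_7 343) · (log n)^(4+1)) = Θ(n^3 · (log n)^5).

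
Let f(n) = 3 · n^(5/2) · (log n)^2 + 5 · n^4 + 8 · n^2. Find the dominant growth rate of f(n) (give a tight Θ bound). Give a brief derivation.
f(n) ∈ Θ(n^4)

Compare the terms by growth order. For large n, n^a · (log n)^b dominates n^a' · (log n)^b' iff a > a', or (a = a' and b > b'). Ranking the 3 terms shows the dominant one is 5 · n^4. Hence f(n) ∈ Θ(n^4).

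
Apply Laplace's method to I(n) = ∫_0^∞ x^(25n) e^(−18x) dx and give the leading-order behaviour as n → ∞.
I(n) ~ (sqrt(2π·25n) / 18) · (25n/(18e))^(25n)

Write the integrand as exp(25n ln x − 18x) and set f(x) = 25n ln x − 18x. Then f'(x) = 25n/x − 18 = 0 at x* = 25n/18, and f''(x*) = −25n/x*^2 = −18^2/(25n). Laplace's method (interior maximum) gives
  I(n) ~ e^(f(x*)) · sqrt(2π / |f''(x*)|)
        = exp(25n ln(25n/18) − 25n) · sqrt(2π · 25n / 18^2)
        = (25n/18)^(25n) e^(−25n) · sqrt(2π·25n) / 18
        = (sqrt(2π·25n) / 18) · (25n/(18e))^(25n).
This matches Γ(25n+1)/18^(25n+1) with Stirling applied to Γ.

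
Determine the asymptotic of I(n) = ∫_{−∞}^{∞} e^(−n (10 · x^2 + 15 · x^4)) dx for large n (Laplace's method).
I(n) ~ sqrt(π/(10n))

φ(x) = 10 · x^2 + 15 · x^4 has its unique global minimum at x* = 0 (since φ'(x) = 20x + 60x^3 = 0 only at x = 0 for real x with both coefficients positive, and φ → ∞ as |x| → ∞). At x* = 0, φ(0) = 0 and φ''(0) = 20. Laplace's method then gives
  I(n) ~ sqrt(2π / (n · φ''(0))) · e^(−n φ(0)) = sqrt(2π / (20n)) = sqrt(π/(10n)).
The 15 · x^4 term contributes only at subleading order (an O(1/n) relative correction).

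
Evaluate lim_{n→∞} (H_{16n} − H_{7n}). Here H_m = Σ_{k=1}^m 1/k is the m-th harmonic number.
lim = ln(16/7)

Euler-Maclaurin gives H_m = ln m + γ + 1/(2m) + O(1/m^2). The γ and O(1/m) terms cancel in the difference:
  H_{16n} − H_{7n} = ln(16n) − ln(7n) + O(1/n) = ln(16/7) + O(1/n).
Hence the limit is ln(16/7).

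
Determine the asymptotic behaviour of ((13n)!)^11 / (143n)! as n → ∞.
((13n)!)^11/(143n)! ~ ((2π·13n)^(10/2) / sqrt(11)) · 11^(−11·13n)  →  0

Write N = 13n. Stirling: N! ~ sqrt(2π N)(N/e)^N and (11N)! ~ sqrt(2π·11N)·(11N/e)^(11N).
  (N!)^11/(11N)! ~ (2π N)^(11/2) (N/e)^(11N) / [sqrt(2π·11N) (11N/e)^(11N)]
     = (2π N)^(11/2) / sqrt(2π·11N) · (N/(11N))^(11N)
     = (2π N)^((11−1)/2) / sqrt(11) · 11^(−11N).
Since 11^11 > 1, the factor 11^(−11N) decays exponentially, so the ratio → 0. Substituting N = 13n gives the stated form.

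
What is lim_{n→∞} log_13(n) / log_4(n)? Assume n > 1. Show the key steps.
lim = ln(4) / ln(13) = log_13(4)

Change of base: log_13(n) = ln n / ln 13 and log_4(n) = ln n / ln 4. The ratio is (ln n / ln 13) · (ln 4 / ln n) = ln 4 / ln 13, a constant independent of n. So the limit is ln 4 / ln 13 = log_13(4).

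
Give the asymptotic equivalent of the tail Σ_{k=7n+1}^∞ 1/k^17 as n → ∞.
Σ_{k>7n} 1/k^17 ~ 1/(16 · (7n)^16)

Compare to the integral: ∫_{7n}^∞ x^(−17) dx = [−x^(−16)/16]_{7n}^∞ = 1/((17−1)·(7n)^16). Euler-Maclaurin then gives
  Σ_{k>7n} 1/k^17 = ∫_{7n}^∞ dx/x^17 − 1/(2·(7n)^17) + O(1/(7n)^18).
(Equivalently this is ζ(17) − Σ_{k≤7n} 1/k^17.)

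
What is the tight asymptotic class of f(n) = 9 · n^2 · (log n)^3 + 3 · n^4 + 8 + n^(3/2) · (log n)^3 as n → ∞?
f(n) ∈ Θ(n^4)

Compare the terms by growth order. For large n, n^a · (log n)^b dominates n^a' · (log n)^b' iff a > a', or (a = a' and b > b'). Ranking the 4 terms shows the dominant one is 3 · n^4. Hence f(n) ∈ Θ(n^4).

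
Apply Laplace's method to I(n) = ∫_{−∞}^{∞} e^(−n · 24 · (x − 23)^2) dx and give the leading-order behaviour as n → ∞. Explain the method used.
I(n) = sqrt(π/(24n))

Here φ(x) = 24 · (x − 23)^2 has its unique minimum at x* = 23 with φ(x*) = 0 and φ''(x*) = 48. Laplace's method gives
  I(n) ~ e^(−n φ(x*)) · sqrt(2π / (n · φ''(x*))) = sqrt(2π / (48n)) = sqrt(π/(24n)).
This is exact: substituting u = (x − 23)·sqrt(24n) gives I(n) = (1/sqrt(24n)) ∫_{−∞}^{∞} e^(−u^2) du = sqrt(π/(24n)).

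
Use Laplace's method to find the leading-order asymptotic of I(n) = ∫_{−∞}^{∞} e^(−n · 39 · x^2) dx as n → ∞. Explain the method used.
I(n) = sqrt(π/(39n))

Here φ(x) = 39 · x^2 has its unique minimum at x* = 0 with φ(x*) = 0 and φ''(x*) = 78. Laplace's method gives
  I(n) ~ e^(−n φ(x*)) · sqrt(2π / (n · φ''(x*))) = sqrt(2π / (78n)) = sqrt(π/(39n)).
This is exact: substituting u = (x − 0)·sqrt(39n) gives I(n) = (1/sqrt(39n)) ∫_{−∞}^{∞} e^(−u^2) du = sqrt(π/(39n)).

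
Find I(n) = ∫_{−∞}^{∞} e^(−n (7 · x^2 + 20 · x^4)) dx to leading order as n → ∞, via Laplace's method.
I(n) ~ sqrt(π/(7n))

φ(x) = 7 · x^2 + 20 · x^4 has its unique global minimum at x* = 0 (since φ'(x) = 14x + 80x^3 = 0 only at x = 0 for real x with both coefficients positive, and φ → ∞ as |x| → ∞). At x* = 0, φ(0) = 0 and φ''(0) = 14. Laplace's method then gives
  I(n) ~ sqrt(2π / (n · φ''(0))) · e^(−n φ(0)) = sqrt(2π / (14n)) = sqrt(π/(7n)).
The 20 · x^4 term contributes only at subleading order (an O(1/n) relative correction).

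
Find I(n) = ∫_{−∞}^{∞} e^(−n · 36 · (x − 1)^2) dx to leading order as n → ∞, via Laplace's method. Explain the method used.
I(n) = sqrt(π/(36n))

Here φ(x) = 36 · (x − 1)^2 has its unique minimum at x* = 1 with φ(x*) = 0 and φ''(x*) = 72. Laplace's method gives
  I(n) ~ e^(−n φ(x*)) · sqrt(2π / (n · φ''(x*))) = sqrt(2π / (72n)) = sqrt(π/(36n)).
This is exact: substituting u = (x − 1)·sqrt(36n) gives I(n) = (1/sqrt(36n)) ∫_{−∞}^{∞} e^(−u^2) du = sqrt(π/(36n)).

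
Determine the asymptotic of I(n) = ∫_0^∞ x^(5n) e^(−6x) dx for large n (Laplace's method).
I(n) ~ (sqrt(2π·5n) / 6) · (5n/(6e))^(5n)

Write the integrand as exp(5n ln x − 6x) and set f(x) = 5n ln x − 6x. Then f'(x) = 5n/x − 6 = 0 at x* = 5n/6, and f''(x*) = −5n/x*^2 = −6^2/(5n). Laplace's method (interior maximum) gives
  I(n) ~ e^(f(x*)) · sqrt(2π / |f''(x*)|)
        = exp(5n ln(5n/6) − 5n) · sqrt(2π · 5n / 6^2)
        = (5n/6)^(5n) e^(−5n) · sqrt(2π·5n) / 6
        = (sqrt(2π·5n) / 6) · (5n/(6e))^(5n).
This matches Γ(5n+1)/6^(5n+1) with Stirling applied to Γ.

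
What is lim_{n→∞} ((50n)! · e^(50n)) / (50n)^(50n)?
lim = ∞

Stirling: (50n)! ~ sqrt(2π·50n) · (50n/e)^(50n). Hence
  (50n)! · e^(50n) / (50n)^(50n) ~ sqrt(2π·50n) = sqrt(2π·50) · sqrt(n) → ∞.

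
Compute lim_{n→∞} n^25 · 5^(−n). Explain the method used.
lim = 0

Exponentials with base > 1 dominate every fixed polynomial: for any fixed c, n^c / 5^n → 0 as n → ∞ (e.g. by the ratio test, or by writing 5^n = e^(n ln 5) and noting e^(n ln 5) / n^c → ∞). Hence n^25 · 5^(−n) = n^25 / 5^n → 0.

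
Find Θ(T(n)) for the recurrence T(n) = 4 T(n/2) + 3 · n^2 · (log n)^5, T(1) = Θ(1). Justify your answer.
T(n) = Θ(n^2 · (log n)^6)

Here log_2 4 = 2 and f(n) = 3 · n^2 · (log n)^5 = Θ(n^(log_2 4) · (log n)^5). This is the extended Case 2 of the master theorem (f matches the critical exponent up to log factors), giving T(n) = Θ(n^(log_2 4) · (log n)^(5+1)) = Θ(n^2 · (log n)^6).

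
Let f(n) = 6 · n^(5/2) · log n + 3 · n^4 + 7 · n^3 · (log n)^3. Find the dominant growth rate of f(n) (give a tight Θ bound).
f(n) ∈ Θ(n^4)

Compare the terms by growth order. For large n, n^a · (log n)^b dominates n^a' · (log n)^b' iff a > a', or (a = a' and b > b'). Ranking the 3 terms shows the dominant one is 3 · n^4. Hence f(n) ∈ Θ(n^4).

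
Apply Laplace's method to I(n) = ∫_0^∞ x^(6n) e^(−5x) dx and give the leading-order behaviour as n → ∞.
I(n) ~ (sqrt(2π·6n) / 5) · (6n/(5e))^(6n)

Write the integrand as exp(6n ln x − 5x) and set f(x) = 6n ln x − 5x. Then f'(x) = 6n/x − 5 = 0 at x* = 6n/5, and f''(x*) = −6n/x*^2 = −5^2/(6n). Laplace's method (interior maximum) gives
  I(n) ~ e^(f(x*)) · sqrt(2π / |f''(x*)|)
        = exp(6n ln(6n/5) − 6n) · sqrt(2π · 6n / 5^2)
        = (6n/5)^(6n) e^(−6n) · sqrt(2π·6n) / 5
        = (sqrt(2π·6n) / 5) · (6n/(5e))^(6n).
This matches Γ(6n+1)/5^(6n+1) with Stirling applied to Γ.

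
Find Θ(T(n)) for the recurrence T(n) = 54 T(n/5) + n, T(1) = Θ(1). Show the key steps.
T(n) = Θ(n^(log_5 54))

Master theorem: compare f(n) = n to n^(log_5 54) where log_5 54 ≈ 2.478. Since 1 < log_5 54, we have f(n) = O(n^(log_5 54 − ε)) for some ε > 0 — Case 1. Hence T(n) = Θ(n^(log_5 54)).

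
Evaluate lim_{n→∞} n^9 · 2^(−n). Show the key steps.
lim = 0

Exponentials with base > 1 dominate every fixed polynomial: for any fixed c, n^c / 2^n → 0 as n → ∞ (e.g. by the ratio test, or by writing 2^n = e^(n ln 2) and noting e^(n ln 2) / n^c → ∞). Hence n^9 · 2^(−n) = n^9 / 2^n → 0.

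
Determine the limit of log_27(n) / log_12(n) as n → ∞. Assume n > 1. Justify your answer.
lim = ln(12) / ln(27) = log_27(12)

Change of base: log_27(n) = ln n / ln 27 and log_12(n) = ln n / ln 12. The ratio is (ln n / ln 27) · (ln 12 / ln n) = ln 12 / ln 27, a constant independent of n. So the limit is ln 12 / ln 27 = log_27(12).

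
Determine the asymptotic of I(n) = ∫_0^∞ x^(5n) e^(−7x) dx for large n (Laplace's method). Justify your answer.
I(n) ~ (sqrt(2π·5n) / 7) · (5n/(7e))^(5n)

Write the integrand as exp(5n ln x − 7x) and set f(x) = 5n ln x − 7x. Then f'(x) = 5n/x − 7 = 0 at x* = 5n/7, and f''(x*) = −5n/x*^2 = −7^2/(5n). Laplace's method (interior maximum) gives
  I(n) ~ e^(f(x*)) · sqrt(2π / |f''(x*)|)
        = exp(5n ln(5n/7) − 5n) · sqrt(2π · 5n / 7^2)
        = (5n/7)^(5n) e^(−5n) · sqrt(2π·5n) / 7
        = (sqrt(2π·5n) / 7) · (5n/(7e))^(5n).
This matches Γ(5n+1)/7^(5n+1) with Stirling applied to Γ.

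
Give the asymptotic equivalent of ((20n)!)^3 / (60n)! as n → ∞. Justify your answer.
((20n)!)^3/(60n)! ~ ((2π·20n)^(2/2) / sqrt(3)) · 3^(−3·20n)  →  0

Write N = 20n. Stirling: N! ~ sqrt(2π N)(N/e)^N and (3N)! ~ sqrt(2π·3N)·(3N/e)^(3N).
  (N!)^3/(3N)! ~ (2π N)^(3/2) (N/e)^(3N) / [sqrt(2π·3N) (3N/e)^(3N)]
     = (2π N)^(3/2) / sqrt(2π·3N) · (N/(3N))^(3N)
     = (2π N)^((3−1)/2) / sqrt(3) · 3^(−3N).
Since 3^3 > 1, the factor 3^(−3N) decays exponentially, so the ratio → 0. Substituting N = 20n gives the stated form.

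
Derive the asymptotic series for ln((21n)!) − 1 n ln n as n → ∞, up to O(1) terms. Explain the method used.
ln((21n)!) − 1 n ln n = 20 n ln n + 21(ln 21 − 1) n + (1/2) ln(2π·21n) + O(1/n)

Stirling: ln((21n)!) = 21n ln(21n) − 21n + (1/2) ln(2π·21n) + O(1/n).
Expand 21n ln(21n) = 21n (ln n + ln 21) = 21n ln n + 21n ln 21.
Subtract 1n ln n: leading term is (21 − 1) n ln n = 20 n ln n. The next term is 21n ln 21 − 21n = 21(ln 21 − 1) n. Then the (1/2) ln(2π·21n) correction.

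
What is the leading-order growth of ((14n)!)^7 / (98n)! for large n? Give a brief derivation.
((14n)!)^7/(98n)! ~ ((2π·14n)^(6/2) / sqrt(7)) · 7^(−7·14n)  →  0

Write N = 14n. Stirling: N! ~ sqrt(2π N)(N/e)^N and (7N)! ~ sqrt(2π·7N)·(7N/e)^(7N).
  (N!)^7/(7N)! ~ (2π N)^(7/2) (N/e)^(7N) / [sqrt(2π·7N) (7N/e)^(7N)]
     = (2π N)^(7/2) / sqrt(2π·7N) · (N/(7N))^(7N)
     = (2π N)^((7−1)/2) / sqrt(7) · 7^(−7N).
Since 7^7 > 1, the factor 7^(−7N) decays exponentially, so the ratio → 0. Substituting N = 14n gives the stated form.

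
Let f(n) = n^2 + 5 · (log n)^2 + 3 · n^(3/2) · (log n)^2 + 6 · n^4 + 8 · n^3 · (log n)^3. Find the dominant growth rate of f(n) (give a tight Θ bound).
f(n) ∈ Θ(n^4)

Compare the terms by growth order. For large n, n^a · (log n)^b dominates n^a' · (log n)^b' iff a > a', or (a = a' and b > b'). Ranking the 5 terms shows the dominant one is 6 · n^4. Hence f(n) ∈ Θ(n^4).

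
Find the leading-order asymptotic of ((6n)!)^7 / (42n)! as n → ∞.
((6n)!)^7/(42n)! ~ ((2π·6n)^(6/2) / sqrt(7)) · 7^(−7·6n)  →  0

Write N = 6n. Stirling: N! ~ sqrt(2π N)(N/e)^N and (7N)! ~ sqrt(2π·7N)·(7N/e)^(7N).
  (N!)^7/(7N)! ~ (2π N)^(7/2) (N/e)^(7N) / [sqrt(2π·7N) (7N/e)^(7N)]
     = (2π N)^(7/2) / sqrt(2π·7N) · (N/(7N))^(7N)
     = (2π N)^((7−1)/2) / sqrt(7) · 7^(−7N).
Since 7^7 > 1, the factor 7^(−7N) decays exponentially, so the ratio → 0. Substituting N = 6n gives the stated form.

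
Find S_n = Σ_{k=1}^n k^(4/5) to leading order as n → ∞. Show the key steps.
S_n ~ (5/9) · n^(9/5)

Integral comparison: Σ_{k=1}^n k^(4/5) = ∫_0^n x^(4/5) dx + O(n^(4/5)). The integral is n^(1 + 4/5) / (1 + 4/5) = n^((4+5)/5) / ((4+5)/5) = (5/9) · n^(9/5).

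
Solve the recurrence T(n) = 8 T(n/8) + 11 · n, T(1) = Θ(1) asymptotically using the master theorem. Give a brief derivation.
T(n) = Θ(n log n)

log_8 8 = 1, and f(n) = 11 · n = Θ(n^(log_8 8)). This is Case 2 of the master theorem: T(n) = Θ(f(n) · log n) = Θ(n log n).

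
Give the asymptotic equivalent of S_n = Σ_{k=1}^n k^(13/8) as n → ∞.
S_n ~ (8/21) · n^(21/8)

Integral comparison: Σ_{k=1}^n k^(13/8) = ∫_0^n x^(13/8) dx + O(n^(13/8)). The integral is n^(1 + 13/8) / (1 + 13/8) = n^((13+8)/8) / ((13+8)/8) = (8/21) · n^(21/8).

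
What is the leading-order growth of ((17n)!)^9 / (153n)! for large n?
((17n)!)^9/(153n)! ~ ((2π·17n)^(8/2) / 3) · 9^(−9·17n)  →  0

Write N = 17n. Stirling: N! ~ sqrt(2π N)(N/e)^N and (9N)! ~ sqrt(2π·9N)·(9N/e)^(9N).
  (N!)^9/(9N)! ~ (2π N)^(9/2) (N/e)^(9N) / [sqrt(2π·9N) (9N/e)^(9N)]
     = (2π N)^(9/2) / sqrt(2π·9N) · (N/(9N))^(9N)
     = (2π N)^((9−1)/2) / 3 · 9^(−9N).
Since 9^9 > 1, the factor 9^(−9N) decays exponentially, so the ratio → 0. Substituting N = 17n gives the stated form.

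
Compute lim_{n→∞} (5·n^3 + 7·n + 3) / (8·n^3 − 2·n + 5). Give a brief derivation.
lim = 5/8

For large n the leading n^3 terms dominate both numerator and denominator. Dividing top and bottom by n^3, every other term tends to 0, leaving 5/8.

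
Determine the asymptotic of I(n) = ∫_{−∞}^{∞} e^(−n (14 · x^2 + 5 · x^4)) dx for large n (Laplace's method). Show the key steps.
I(n) ~ sqrt(π/(14n))

φ(x) = 14 · x^2 + 5 · x^4 has its unique global minimum at x* = 0 (since φ'(x) = 28x + 20x^3 = 0 only at x = 0 for real x with both coefficients positive, and φ → ∞ as |x| → ∞). At x* = 0, φ(0) = 0 and φ''(0) = 28. Laplace's method then gives
  I(n) ~ sqrt(2π / (n · φ''(0))) · e^(−n φ(0)) = sqrt(2π / (28n)) = sqrt(π/(14n)).
The 5 · x^4 term contributes only at subleading order (an O(1/n) relative correction).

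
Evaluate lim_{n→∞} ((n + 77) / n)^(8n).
lim = e^616

Rewrite as (1 + 77/n)^(8n). By the standard limit (1 + x/n)^n → e^x, we have (1 + 77/n)^n → e^77, and raising to the 8th power gives e^616.
More precisely, ln[(1 + 77/n)^(8n)] = 8n · ln(1 + 77/n) = 8n · (77/n + O(1/n^2)) = 616 + O(1/n) → 616.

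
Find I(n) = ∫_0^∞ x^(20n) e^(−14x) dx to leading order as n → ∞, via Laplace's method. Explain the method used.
I(n) ~ (sqrt(2π·20n) / 14) · (20n/(14e))^(20n)

Write the integrand as exp(20n ln x − 14x) and set f(x) = 20n ln x − 14x. Then f'(x) = 20n/x − 14 = 0 at x* = 20n/14, and f''(x*) = −20n/x*^2 = −14^2/(20n). Laplace's method (interior maximum) gives
  I(n) ~ e^(f(x*)) · sqrt(2π / |f''(x*)|)
        = exp(20n ln(20n/14) − 20n) · sqrt(2π · 20n / 14^2)
        = (20n/14)^(20n) e^(−20n) · sqrt(2π·20n) / 14
        = (sqrt(2π·20n) / 14) · (20n/(14e))^(20n).
This matches Γ(20n+1)/14^(20n+1) with Stirling applied to Γ.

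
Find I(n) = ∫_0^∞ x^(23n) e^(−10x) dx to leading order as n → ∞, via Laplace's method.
I(n) ~ (sqrt(2π·23n) / 10) · (23n/(10e))^(23n)

Write the integrand as exp(23n ln x − 10x) and set f(x) = 23n ln x − 10x. Then f'(x) = 23n/x − 10 = 0 at x* = 23n/10, and f''(x*) = −23n/x*^2 = −10^2/(23n). Laplace's method (interior maximum) gives
  I(n) ~ e^(f(x*)) · sqrt(2π / |f''(x*)|)
        = exp(23n ln(23n/10) − 23n) · sqrt(2π · 23n / 10^2)
        = (23n/10)^(23n) e^(−23n) · sqrt(2π·23n) / 10
        = (sqrt(2π·23n) / 10) · (23n/(10e))^(23n).
This matches Γ(23n+1)/10^(23n+1) with Stirling applied to Γ.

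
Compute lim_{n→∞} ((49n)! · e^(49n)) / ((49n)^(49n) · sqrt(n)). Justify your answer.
lim = sqrt(2π·49)

Stirling: (49n)! ~ sqrt(2π·49n) · (49n/e)^(49n). Hence
  (49n)! · e^(49n) / (49n)^(49n) ~ sqrt(2π·49n).
Dividing by sqrt(n): sqrt(2π·49n) / sqrt(n) = sqrt(2π·49) · n^((1−1)/2), so the limit is sqrt(2π·49).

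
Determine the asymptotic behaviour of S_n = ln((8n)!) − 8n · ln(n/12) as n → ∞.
S_n ~ 8n · (ln 96 − 1) + O(ln n)

Stirling: ln((8n)!) = 8n ln(8n) − 8n + O(ln n).
  S_n = 8n ln(8n) − 8n − 8n ln(n/12) + O(ln n)
      = 8n ln(8n) − 8n ln n + 8n ln 12 − 8n + O(ln n)
      = 8n ln 8 + 8n ln 12 − 8n + O(ln n)
      = 8n (ln 96 − 1) + O(ln n).
Numerically ln(96) − 1 ≈ 3.5643.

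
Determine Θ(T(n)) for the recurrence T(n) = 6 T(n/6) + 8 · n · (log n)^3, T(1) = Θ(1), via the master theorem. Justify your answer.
T(n) = Θ(n · (log n)^4)

Here log_6 6 = 1 and f(n) = 8 · n · (log n)^3 = Θ(n^(log_6 6) · (log n)^3). This is the extended Case 2 of the master theorem (f matches the critical exponent up to log factors), giving T(n) = Θ(n^(log_6 6) · (log n)^(3+1)) = Θ(n · (log n)^4).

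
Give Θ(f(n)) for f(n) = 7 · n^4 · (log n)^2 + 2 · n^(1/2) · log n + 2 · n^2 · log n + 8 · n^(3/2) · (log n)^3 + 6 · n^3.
f(n) ∈ Θ(n^4 · (log n)^2)

Compare the terms by growth order. For large n, n^a · (log n)^b dominates n^a' · (log n)^b' iff a > a', or (a = a' and b > b'). Ranking the 5 terms shows the dominant one is 7 · n^4 · (log n)^2. Hence f(n) ∈ Θ(n^4 · (log n)^2).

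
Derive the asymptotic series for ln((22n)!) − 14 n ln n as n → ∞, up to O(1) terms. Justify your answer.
ln((22n)!) − 14 n ln n = 8 n ln n + 22(ln 22 − 1) n + (1/2) ln(2π·22n) + O(1/n)

Stirling: ln((22n)!) = 22n ln(22n) − 22n + (1/2) ln(2π·22n) + O(1/n).
Expand 22n ln(22n) = 22n (ln n + ln 22) = 22n ln n + 22n ln 22.
Subtract 14n ln n: leading term is (22 − 14) n ln n = 8 n ln n. The next term is 22n ln 22 − 22n = 22(ln 22 − 1) n. Then the (1/2) ln(2π·22n) correction.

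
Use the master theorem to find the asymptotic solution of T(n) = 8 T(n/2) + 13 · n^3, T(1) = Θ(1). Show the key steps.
T(n) = Θ(n^3 log n)

log_2 8 = 3, and f(n) = 13 · n^3 = Θ(n^(log_2 8)). This is Case 2 of the master theorem: T(n) = Θ(f(n) · log n) = Θ(n^3 log n).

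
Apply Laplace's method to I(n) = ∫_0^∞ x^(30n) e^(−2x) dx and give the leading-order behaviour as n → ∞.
I(n) ~ (sqrt(2π·30n) / 2) · (30n/(2e))^(30n)

Write the integrand as exp(30n ln x − 2x) and set f(x) = 30n ln x − 2x. Then f'(x) = 30n/x − 2 = 0 at x* = 30n/2, and f''(x*) = −30n/x*^2 = −2^2/(30n). Laplace's method (interior maximum) gives
  I(n) ~ e^(f(x*)) · sqrt(2π / |f''(x*)|)
        = exp(30n ln(30n/2) − 30n) · sqrt(2π · 30n / 2^2)
        = (30n/2)^(30n) e^(−30n) · sqrt(2π·30n) / 2
        = (sqrt(2π·30n) / 2) · (30n/(2e))^(30n).
This matches Γ(30n+1)/2^(30n+1) with Stirling applied to Γ.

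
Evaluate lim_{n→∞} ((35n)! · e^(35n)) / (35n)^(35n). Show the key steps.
lim = ∞

Stirling: (35n)! ~ sqrt(2π·35n) · (35n/e)^(35n). Hence
  (35n)! · e^(35n) / (35n)^(35n) ~ sqrt(2π·35n) = sqrt(2π·35) · sqrt(n) → ∞.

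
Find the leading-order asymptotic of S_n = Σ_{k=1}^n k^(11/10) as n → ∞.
S_n ~ (10/21) · n^(21/10)

Integral comparison: Σ_{k=1}^n k^(11/10) = ∫_0^n x^(11/10) dx + O(n^(11/10)). The integral is n^(1 + 11/10) / (1 + 11/10) = n^((11+10)/10) / ((11+10)/10) = (10/21) · n^(21/10).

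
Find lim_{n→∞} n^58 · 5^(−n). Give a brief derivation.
lim = 0

Exponentials with base > 1 dominate every fixed polynomial: for any fixed c, n^c / 5^n → 0 as n → ∞ (e.g. by the ratio test, or by writing 5^n = e^(n ln 5) and noting e^(n ln 5) / n^c → ∞). Hence n^58 · 5^(−n) = n^58 / 5^n → 0.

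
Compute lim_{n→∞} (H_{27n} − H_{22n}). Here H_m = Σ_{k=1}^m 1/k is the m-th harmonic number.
lim = ln(27/22)

Euler-Maclaurin gives H_m = ln m + γ + 1/(2m) + O(1/m^2). The γ and O(1/m) terms cancel in the difference:
  H_{27n} − H_{22n} = ln(27n) − ln(22n) + O(1/n) = ln(27/22) + O(1/n).
Hence the limit is ln(27/22).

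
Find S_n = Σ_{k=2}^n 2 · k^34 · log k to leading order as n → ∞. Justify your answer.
S_n ~ 2 · n^35 log n / 35 − 2 · n^35 / 1225

By integral comparison, S_n = ∫_1^n 2 · x^34 · log x dx + O(n^34 · log n). For the integral, ∫ x^34 log x dx = n^35 log n / 35 − n^35/1225 (integration by parts). Hence S_n ~ 2 · n^35 log n / 35 − 2 · n^35 / 1225.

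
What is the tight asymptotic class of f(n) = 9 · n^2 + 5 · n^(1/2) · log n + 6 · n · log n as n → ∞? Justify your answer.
f(n) ∈ Θ(n^2)

Compare the terms by growth order. For large n, n^a · (log n)^b dominates n^a' · (log n)^b' iff a > a', or (a = a' and b > b'). Ranking the 3 terms shows the dominant one is 9 · n^2. Hence f(n) ∈ Θ(n^2).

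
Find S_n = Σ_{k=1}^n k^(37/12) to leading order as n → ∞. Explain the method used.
S_n ~ (12/49) · n^(49/12)

Integral comparison: Σ_{k=1}^n k^(37/12) = ∫_0^n x^(37/12) dx + O(n^(37/12)). The integral is n^(1 + 37/12) / (1 + 37/12) = n^((37+12)/12) / ((37+12)/12) = (12/49) · n^(49/12).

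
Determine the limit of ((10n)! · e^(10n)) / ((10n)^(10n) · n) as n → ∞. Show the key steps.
lim = 0

Stirling: (10n)! ~ sqrt(2π·10n) · (10n/e)^(10n). Hence
  (10n)! · e^(10n) / (10n)^(10n) ~ sqrt(2π·10n).
Dividing by n: sqrt(2π·10n) / n = sqrt(2π·10) · n^((1−2)/2), so the expression behaves like sqrt(2π·10) · n^((1−2)/2) → 0.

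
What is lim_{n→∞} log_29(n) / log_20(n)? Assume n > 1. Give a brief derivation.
lim = ln(20) / ln(29) = log_29(20)

Change of base: log_29(n) = ln n / ln 29 and log_20(n) = ln n / ln 20. The ratio is (ln n / ln 29) · (ln 20 / ln n) = ln 20 / ln 29, a constant independent of n. So the limit is ln 20 / ln 29 = log_29(20).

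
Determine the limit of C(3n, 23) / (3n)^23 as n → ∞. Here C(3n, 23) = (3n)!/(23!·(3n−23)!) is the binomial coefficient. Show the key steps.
lim = 1/23! = 1/25852016738884976640000

With N = 3n → ∞: C(N, 23) / N^23 = [N(N−1)…(N−22)] / (23! · N^23) = (1/23!) · 1 · (1 − 1/(3n)) · … · (1 − 22/(3n)). Each factor → 1 as N → ∞, so the limit is 1/23! = 1/25852016738884976640000.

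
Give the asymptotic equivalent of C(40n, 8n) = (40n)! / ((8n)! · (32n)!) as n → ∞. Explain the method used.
C(40n, 8n) ~ (3125/256)^(8n) · sqrt(5/(8π·8n))

Write N = 8n. Apply Stirling to each factorial:
  (5N)! ~ sqrt(2π·5N) · (5N/e)^(5N),
  N! ~ sqrt(2π N) · (N/e)^N,
  (4N)! ~ sqrt(2π·4N) · (4N/e)^(4N).
The exponential factors combine to (5N)^(5N) / (N^N · (4N)^(4N)) = 5^(5N)/4^(4N) = (5^5/4^4)^N = (3125/256)^N.
The square-root prefactors combine to sqrt(2π·5N) / (sqrt(2π N)·sqrt(2π·4N)) = sqrt(5 / (2π·4·N)) = sqrt(5/(8π·8n)).
Substituting N = 8n: C(40n, 8n) ~ (3125/256)^(8n) · sqrt(5/(8π·8n)).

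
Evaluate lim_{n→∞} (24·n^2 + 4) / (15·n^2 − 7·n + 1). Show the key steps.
lim = 24/15 = 8/5

For large n the leading n^2 terms dominate both numerator and denominator. Dividing top and bottom by n^2, every other term tends to 0, leaving 24/15 = 8/5.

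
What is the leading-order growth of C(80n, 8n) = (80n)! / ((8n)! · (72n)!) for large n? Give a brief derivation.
C(80n, 8n) ~ (10000000000/387420489)^(8n) · sqrt(5/(9π·8n))

Write N = 8n. Apply Stirling to each factorial:
  (10N)! ~ sqrt(2π·10N) · (10N/e)^(10N),
  N! ~ sqrt(2π N) · (N/e)^N,
  (9N)! ~ sqrt(2π·9N) · (9N/e)^(9N).
The exponential factors combine to (10N)^(10N) / (N^N · (9N)^(9N)) = 10^(10N)/9^(9N) = (10^10/9^9)^N = (10000000000/387420489)^N.
The square-root prefactors combine to sqrt(2π·10N) / (sqrt(2π N)·sqrt(2π·9N)) = sqrt(10 / (2π·9·N)) = sqrt(5/(9π·8n)).
Substituting N = 8n: C(80n, 8n) ~ (10000000000/387420489)^(8n) · sqrt(5/(9π·8n)).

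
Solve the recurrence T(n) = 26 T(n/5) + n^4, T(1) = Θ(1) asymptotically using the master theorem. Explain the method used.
T(n) = Θ(n^4)

log_5 26 ≈ 2.024. f(n) = n^4 dominates n^(log_5 26) since 4 > 2.024, and the regularity condition a·f(n/b) = 26·(n/5)^4 = (26/625)·n^4 ≤ c·f(n) holds with c = 26/625 ≈ 0.0416 < 1. So this is Case 3: T(n) = Θ(f(n)) = Θ(n^4).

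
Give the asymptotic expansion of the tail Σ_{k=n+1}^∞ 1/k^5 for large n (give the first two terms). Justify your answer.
Σ_{k>n} 1/k^5 = 1/(4 · n^4) − 1/(2 · n^5) + O(1/n^6)

Compare to the integral: ∫_{n}^∞ x^(−5) dx = [−x^(−4)/4]_{n}^∞ = 1/((5−1)·n^4). The Euler-Maclaurin correction adds −f(n)/2 = −1/(2·n^5). Euler-Maclaurin then gives
  Σ_{k>n} 1/k^5 = ∫_{n}^∞ dx/x^5 − 1/(2·n^5) + O(1/n^6).
(Equivalently this is ζ(5) − Σ_{k≤n} 1/k^5.)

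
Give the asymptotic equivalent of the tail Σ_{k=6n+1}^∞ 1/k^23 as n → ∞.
Σ_{k>6n} 1/k^23 ~ 1/(22 · (6n)^22)

Compare to the integral: ∫_{6n}^∞ x^(−23) dx = [−x^(−22)/22]_{6n}^∞ = 1/((23−1)·(6n)^22). Euler-Maclaurin then gives
  Σ_{k>6n} 1/k^23 = ∫_{6n}^∞ dx/x^23 − 1/(2·(6n)^23) + O(1/(6n)^24).
(Equivalently this is ζ(23) − Σ_{k≤6n} 1/k^23.)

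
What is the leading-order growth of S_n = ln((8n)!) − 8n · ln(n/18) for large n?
S_n ~ 8n · (ln 144 − 1) + O(ln n)

Stirling: ln((8n)!) = 8n ln(8n) − 8n + O(ln n).
  S_n = 8n ln(8n) − 8n − 8n ln(n/18) + O(ln n)
      = 8n ln(8n) − 8n ln n + 8n ln 18 − 8n + O(ln n)
      = 8n ln 8 + 8n ln 18 − 8n + O(ln n)
      = 8n (ln 144 − 1) + O(ln n).
Numerically ln(144) − 1 ≈ 3.9698.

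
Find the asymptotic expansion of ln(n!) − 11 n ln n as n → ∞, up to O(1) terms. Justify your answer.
ln(n!) − 11 n ln n = −10 n ln n − n + (1/2) ln(2π n) + O(1/n)

Stirling: ln((n)!) = n ln(n) − n + (1/2) ln(2π·n) + O(1/n).
Here n ln(n) = n ln n.
Subtract 11n ln n: leading term is (1 − 11) n ln n = −10 n ln n. The next term is −n. Then the (1/2) ln(2π·n) correction.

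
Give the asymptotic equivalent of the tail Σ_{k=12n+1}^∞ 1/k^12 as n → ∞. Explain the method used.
Σ_{k>12n} 1/k^12 ~ 1/(11 · (12n)^11)

Compare to the integral: ∫_{12n}^∞ x^(−12) dx = [−x^(−11)/11]_{12n}^∞ = 1/((12−1)·(12n)^11). Euler-Maclaurin then gives
  Σ_{k>12n} 1/k^12 = ∫_{12n}^∞ dx/x^12 − 1/(2·(12n)^12) + O(1/(12n)^13).
(Equivalently this is ζ(12) − Σ_{k≤12n} 1/k^12.)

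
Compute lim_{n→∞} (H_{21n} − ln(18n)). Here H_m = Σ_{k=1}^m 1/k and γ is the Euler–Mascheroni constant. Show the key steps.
lim = ln(7/6) + γ

By Euler-Maclaurin, H_m = ln m + γ + O(1/m). So
  H_{21n} − ln(18n) = ln(21n) + γ − ln(18n) + O(1/n)
                       = ln(21/18) + γ + O(1/n).
Hence the limit is ln(21/18) + γ (= ln(7/6)).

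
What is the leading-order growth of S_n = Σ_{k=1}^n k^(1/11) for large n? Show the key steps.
S_n ~ (11/12) · n^(12/11)

Integral comparison: Σ_{k=1}^n k^(1/11) = ∫_0^n x^(1/11) dx + O(n^(1/11)). The integral is n^(1 + 1/11) / (1 + 1/11) = n^((1+11)/11) / ((1+11)/11) = (11/12) · n^(12/11).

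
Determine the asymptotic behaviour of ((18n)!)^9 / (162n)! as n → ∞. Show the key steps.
((18n)!)^9/(162n)! ~ ((2π·18n)^(8/2) / 3) · 9^(−9·18n)  →  0

Write N = 18n. Stirling: N! ~ sqrt(2π N)(N/e)^N and (9N)! ~ sqrt(2π·9N)·(9N/e)^(9N).
  (N!)^9/(9N)! ~ (2π N)^(9/2) (N/e)^(9N) / [sqrt(2π·9N) (9N/e)^(9N)]
     = (2π N)^(9/2) / sqrt(2π·9N) · (N/(9N))^(9N)
     = (2π N)^((9−1)/2) / 3 · 9^(−9N).
Since 9^9 > 1, the factor 9^(−9N) decays exponentially, so the ratio → 0. Substituting N = 18n gives the stated form.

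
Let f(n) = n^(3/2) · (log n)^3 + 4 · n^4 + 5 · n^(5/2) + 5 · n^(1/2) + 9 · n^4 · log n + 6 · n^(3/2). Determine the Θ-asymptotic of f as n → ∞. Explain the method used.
f(n) ∈ Θ(n^4 · log n)

Compare the terms by growth order. For large n, n^a · (log n)^b dominates n^a' · (log n)^b' iff a > a', or (a = a' and b > b'). Ranking the 6 terms shows the dominant one is 9 · n^4 · log n. Hence f(n) ∈ Θ(n^4 · log n).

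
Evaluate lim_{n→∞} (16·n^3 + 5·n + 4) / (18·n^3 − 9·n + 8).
lim = 16/18 = 8/9

For large n the leading n^3 terms dominate both numerator and denominator. Dividing top and bottom by n^3, every other term tends to 0, leaving 16/18 = 8/9.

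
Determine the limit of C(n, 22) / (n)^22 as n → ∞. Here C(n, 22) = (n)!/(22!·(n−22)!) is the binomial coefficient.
lim = 1/22! = 1/1124000727777607680000

With N = n → ∞: C(N, 22) / N^22 = [N(N−1)…(N−21)] / (22! · N^22) = (1/22!) · 1 · (1 − 1/n) · … · (1 − 21/n). Each factor → 1 as N → ∞, so the limit is 1/22! = 1/1124000727777607680000.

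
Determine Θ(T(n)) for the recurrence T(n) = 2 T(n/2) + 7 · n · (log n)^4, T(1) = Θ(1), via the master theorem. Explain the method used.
T(n) = Θ(n · (log n)^5)

Here log_2 2 = 1 and f(n) = 7 · n · (log n)^4 = Θ(n^(log_2 2) · (log n)^4). This is the extended Case 2 of the master theorem (f matches the critical exponent up to log factors), giving T(n) = Θ(n^(log_2 2) · (log n)^(4+1)) = Θ(n · (log n)^5).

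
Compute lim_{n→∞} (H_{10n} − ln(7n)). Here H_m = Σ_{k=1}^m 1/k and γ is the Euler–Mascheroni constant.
lim = ln(10/7) + γ

By Euler-Maclaurin, H_m = ln m + γ + O(1/m). So
  H_{10n} − ln(7n) = ln(10n) + γ − ln(7n) + O(1/n)
                       = ln(10/7) + γ + O(1/n).
Hence the limit is ln(10/7) + γ.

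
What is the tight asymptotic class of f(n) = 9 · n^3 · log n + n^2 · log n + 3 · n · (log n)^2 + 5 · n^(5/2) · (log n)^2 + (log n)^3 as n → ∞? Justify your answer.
f(n) ∈ Θ(n^3 · log n)

Compare the terms by growth order. For large n, n^a · (log n)^b dominates n^a' · (log n)^b' iff a > a', or (a = a' and b > b'). Ranking the 5 terms shows the dominant one is 9 · n^3 · log n. Hence f(n) ∈ Θ(n^3 · log n).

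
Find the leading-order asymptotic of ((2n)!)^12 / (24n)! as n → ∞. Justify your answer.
((2n)!)^12/(24n)! ~ ((2π·2n)^(11/2) / sqrt(12)) · 12^(−12·2n)  →  0

Write N = 2n. Stirling: N! ~ sqrt(2π N)(N/e)^N and (12N)! ~ sqrt(2π·12N)·(12N/e)^(12N).
  (N!)^12/(12N)! ~ (2π N)^(12/2) (N/e)^(12N) / [sqrt(2π·12N) (12N/e)^(12N)]
     = (2π N)^(12/2) / sqrt(2π·12N) · (N/(12N))^(12N)
     = (2π N)^((12−1)/2) / sqrt(12) · 12^(−12N).
Since 12^12 > 1, the factor 12^(−12N) decays exponentially, so the ratio → 0. Substituting N = 2n gives the stated form.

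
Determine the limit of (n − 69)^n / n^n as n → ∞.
lim = e^(−69)

Rewrite as (1 − 69/n)^(n). By the standard limit (1 + x/n)^n → e^x, we have (1 − 69/n)^n → e^(−69), and raising to the 1st power gives e^(−69).
More precisely, ln[(1 − 69/n)^(n)] = n · ln(1 − 69/n) = n · (-69/n + O(1/n^2)) = -69 + O(1/n) → -69.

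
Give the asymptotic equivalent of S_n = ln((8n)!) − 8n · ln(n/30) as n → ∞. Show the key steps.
S_n ~ 8n · (ln 240 − 1) + O(ln n)

Stirling: ln((8n)!) = 8n ln(8n) − 8n + O(ln n).
  S_n = 8n ln(8n) − 8n − 8n ln(n/30) + O(ln n)
      = 8n ln(8n) − 8n ln n + 8n ln 30 − 8n + O(ln n)
      = 8n ln 8 + 8n ln 30 − 8n + O(ln n)
      = 8n (ln 240 − 1) + O(ln n).
Numerically ln(240) − 1 ≈ 4.4806.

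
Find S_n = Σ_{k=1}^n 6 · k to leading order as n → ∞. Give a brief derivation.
S_n ~ 3 · n^2

By integral comparison (Euler-Maclaurin), Σ_{k=1}^n 6 · k = 6 · ∫_0^n x^1 dx + O(n) = 6 · n^2/2 = 3 · n^2 + O(n). (Equivalently, Faulhaber's formula gives the same leading term.)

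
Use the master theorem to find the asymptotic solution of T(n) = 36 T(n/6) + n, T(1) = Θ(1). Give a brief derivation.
T(n) = Θ(n^2)

Master theorem: compare f(n) = n to n^(log_6 36) where log_6 36 = 2. Since 1 < log_6 36, we have f(n) = O(n^(log_6 36 − ε)) for some ε > 0 — Case 1. Hence T(n) = Θ(n^(log_6 36)) = Θ(n^2).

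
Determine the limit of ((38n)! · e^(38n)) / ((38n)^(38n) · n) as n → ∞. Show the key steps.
lim = 0

Stirling: (38n)! ~ sqrt(2π·38n) · (38n/e)^(38n). Hence
  (38n)! · e^(38n) / (38n)^(38n) ~ sqrt(2π·38n).
Dividing by n: sqrt(2π·38n) / n = sqrt(2π·38) · n^((1−2)/2), so the expression behaves like sqrt(2π·38) · n^((1−2)/2) → 0.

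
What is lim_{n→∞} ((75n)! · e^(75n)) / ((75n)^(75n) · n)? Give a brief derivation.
lim = 0

Stirling: (75n)! ~ sqrt(2π·75n) · (75n/e)^(75n). Hence
  (75n)! · e^(75n) / (75n)^(75n) ~ sqrt(2π·75n).
Dividing by n: sqrt(2π·75n) / n = sqrt(2π·75) · n^((1−2)/2), so the expression behaves like sqrt(2π·75) · n^((1−2)/2) → 0.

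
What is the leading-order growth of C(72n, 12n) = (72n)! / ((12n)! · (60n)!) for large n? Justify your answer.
C(72n, 12n) ~ (46656/3125)^(12n) · sqrt(3/(5π·12n))

Write N = 12n. Apply Stirling to each factorial:
  (6N)! ~ sqrt(2π·6N) · (6N/e)^(6N),
  N! ~ sqrt(2π N) · (N/e)^N,
  (5N)! ~ sqrt(2π·5N) · (5N/e)^(5N).
The exponential factors combine to (6N)^(6N) / (N^N · (5N)^(5N)) = 6^(6N)/5^(5N) = (6^6/5^5)^N = (46656/3125)^N.
The square-root prefactors combine to sqrt(2π·6N) / (sqrt(2π N)·sqrt(2π·5N)) = sqrt(6 / (2π·5·N)) = sqrt(3/(5π·12n)).
Substituting N = 12n: C(72n, 12n) ~ (46656/3125)^(12n) · sqrt(3/(5π·12n)).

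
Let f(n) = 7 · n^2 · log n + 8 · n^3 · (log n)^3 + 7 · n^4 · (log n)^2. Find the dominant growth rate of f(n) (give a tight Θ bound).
f(n) ∈ Θ(n^4 · (log n)^2)

Compare the terms by growth order. For large n, n^a · (log n)^b dominates n^a' · (log n)^b' iff a > a', or (a = a' and b > b'). Ranking the 3 terms shows the dominant one is 7 · n^4 · (log n)^2. Hence f(n) ∈ Θ(n^4 · (log n)^2).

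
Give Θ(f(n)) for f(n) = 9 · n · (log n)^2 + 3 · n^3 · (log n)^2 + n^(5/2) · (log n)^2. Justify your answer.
f(n) ∈ Θ(n^3 · (log n)^2)

Compare the terms by growth order. For large n, n^a · (log n)^b dominates n^a' · (log n)^b' iff a > a', or (a = a' and b > b'). Ranking the 3 terms shows the dominant one is 3 · n^3 · (log n)^2. Hence f(n) ∈ Θ(n^3 · (log n)^2).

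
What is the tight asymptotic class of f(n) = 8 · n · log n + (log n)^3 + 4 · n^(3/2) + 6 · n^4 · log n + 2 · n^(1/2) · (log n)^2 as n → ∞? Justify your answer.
f(n) ∈ Θ(n^4 · log n)

Compare the terms by growth order. For large n, n^a · (log n)^b dominates n^a' · (log n)^b' iff a > a', or (a = a' and b > b'). Ranking the 5 terms shows the dominant one is 6 · n^4 · log n. Hence f(n) ∈ Θ(n^4 · log n).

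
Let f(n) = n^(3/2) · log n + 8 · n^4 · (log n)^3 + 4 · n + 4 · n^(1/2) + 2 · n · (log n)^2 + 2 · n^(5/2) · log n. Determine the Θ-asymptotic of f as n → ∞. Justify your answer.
f(n) ∈ Θ(n^4 · (log n)^3)

Compare the terms by growth order. For large n, n^a · (log n)^b dominates n^a' · (log n)^b' iff a > a', or (a = a' and b > b'). Ranking the 6 terms shows the dominant one is 8 · n^4 · (log n)^3. Hence f(n) ∈ Θ(n^4 · (log n)^3).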